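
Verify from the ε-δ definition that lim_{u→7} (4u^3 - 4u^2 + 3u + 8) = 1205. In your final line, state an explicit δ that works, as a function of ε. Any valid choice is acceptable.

Suppose ε > 0. We want δ > 0 such that 0 < |u − 7| < δ implies |(4u^3 - 4u^2 + 3u + 8) − 1205| < ε.
(4u^3 - 4u^2 + 3u + 8) − 1205 = 4u^3 - 4u^2 + 3u - 1197 = (u − 7)(4u^2 + 24u + 171).
So |(4u^3 - 4u^2 + 3u + 8) − 1205| = |u − 7|·|4u^2 + 24u + 171|.
Require δ ≤ 1. Then |u − 7| < 1 gives |u| < 8, and by the triangle inequality |4u^2 + 24u + 171| ≤ 4·8^2 + 24·8 + 171 = 619.
Hence |(4u^3 - 4u^2 + 3u + 8) − 1205| ≤ 619|u − 7| < ε provided |u − 7| < ε/619.
Take δ = min(1, ε/619). Then 0 < |u − 7| < δ gives both |u − 7| < 1 and |u − 7| < ε/619, so |(4u^3 - 4u^2 + 3u + 8) − 1205| < ε.

δ = min(1, ε/619)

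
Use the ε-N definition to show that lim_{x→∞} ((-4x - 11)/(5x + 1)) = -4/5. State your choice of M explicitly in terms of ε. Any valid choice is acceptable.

M = (51/25)/ε

Let ε > 0. We seek M > 0 such that x > M implies |(-4x - 11)/(5x + 1) + 4/5| < ε.
(-4x - 11)/(5x + 1) + 4/5 = (5(-4x - 11) − (-4)(5x + 1)) / (5(5x + 1)) = -51/(5(5x + 1)).
For x > 0 we have 5x + 1 > 5x, so |(-4x - 11)/(5x + 1) + 4/5| = 51/(5(5x + 1)) < 51/(5·5x) = (51/25)/x.
Thus |(-4x - 11)/(5x + 1) + 4/5| < ε whenever x > (51/25)/ε.
Take M = (51/25)/ε. If x > M then |(-4x - 11)/(5x + 1) + 4/5| < (51/25)/x < ε.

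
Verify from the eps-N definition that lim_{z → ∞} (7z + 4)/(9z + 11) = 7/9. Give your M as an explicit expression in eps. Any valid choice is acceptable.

Fix eps > 0. We seek M > 0 such that z > M implies |(7z + 4)/(9z + 11) − (7/9)| < eps.
(7z + 4)/(9z + 11) − (7/9) = (9(7z + 4) − 7(9z + 11)) / (9(9z + 11)) = -41/(9(9z + 11)).
For z > 0 we have 9z + 11 > 9z, so |(7z + 4)/(9z + 11) − (7/9)| = 41/(9(9z + 11)) < 41/(9·9z) = (41/81)/z.
Thus |(7z + 4)/(9z + 11) − (7/9)| < eps whenever z > (41/81)/eps.
Take M = (41/81)/eps. If z > M then |(7z + 4)/(9z + 11) − (7/9)| < (41/81)/z < eps.

M = (41/81)/eps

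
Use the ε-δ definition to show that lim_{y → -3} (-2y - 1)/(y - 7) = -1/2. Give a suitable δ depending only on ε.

Suppose ε > 0. We want δ > 0 with 0 < |y + 3| < δ ⇒ |(-2y - 1)/(y - 7) + 1/2| < ε.
Combining over a common denominator, (-2y - 1)/(y - 7) + 1/2 = [(-2y - 1)·(-10) − 5·(y - 7)] / [(-10)·(y - 7)] = 15(y + 3) / ((-10)(y - 7)).
So |(-2y - 1)/(y - 7) + 1/2| = 15|y + 3| / (10·|y − 7|).
Require δ ≤ 5, so |y − 7| ≥ |-10| − |y + 3| > 10 − 5 = 5.
Hence |(-2y - 1)/(y - 7) + 1/2| < 15|y + 3|/(10·5) = (3/10)|y + 3|, which is < ε once |y + 3| < (10/3)ε.
Take δ = min(5, (10/3)ε). Then 0 < |y + 3| < δ forces both bounds, so |(-2y - 1)/(y - 7) + 1/2| < ε.

δ = min(5, (10/3)ε)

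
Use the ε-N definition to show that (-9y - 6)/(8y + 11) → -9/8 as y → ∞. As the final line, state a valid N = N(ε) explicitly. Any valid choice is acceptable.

Suppose ε > 0. We seek N > 0 such that y > N implies |(-9y - 6)/(8y + 11) + 9/8| < ε.
(-9y - 6)/(8y + 11) + 9/8 = (8(-9y - 6) − (-9)(8y + 11)) / (8(8y + 11)) = 51/(8(8y + 11)).
For y > 0 we have 8y + 11 > 8y, so |(-9y - 6)/(8y + 11) + 9/8| = 51/(8(8y + 11)) < 51/(8·8y) = (51/64)/y.
Thus |(-9y - 6)/(8y + 11) + 9/8| < ε whenever y > (51/64)/ε.
Take N = (51/64)/ε. If y > N then |(-9y - 6)/(8y + 11) + 9/8| < (51/64)/y < ε.

N = (51/64)/ε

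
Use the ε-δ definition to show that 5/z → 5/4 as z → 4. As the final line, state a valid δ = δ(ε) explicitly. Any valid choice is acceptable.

δ = min(2, (8/5)ε)

Suppose ε > 0. We seek δ > 0 such that 0 < |z − 4| < δ implies |5/z − (5/4)| < ε.
|5/z − (5/4)| = 5·|4 − z|/(4·|z|) = 5|z − 4|/(4|z|).
Require δ ≤ 2 so that |z| > 4 − 2 = 2, hence 4|z| > 8.
Then |5/z − (5/4)| < 5|z − 4|/8, which is < ε when |z − 4| < (8/5)ε.
Take δ = min(2, (8/5)ε). Then 0 < |z − 4| < δ gives both |z − 4| < 2 and |z − 4| < (8/5)ε, so |5/z − (5/4)| < ε.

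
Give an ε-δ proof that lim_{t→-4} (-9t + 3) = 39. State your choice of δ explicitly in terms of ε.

Let ε > 0. We need δ > 0 so that 0 < |t + 4| < δ implies |(-9t + 3) − 39| < ε.
Since (-9t + 3) − 39 = -9(t + 4), we have |(-9t + 3) − 39| = 9|t + 4|.
Thus it suffices that |t + 4| < ε/9.
Choosing δ = ε/9 gives |(-9t + 3) − 39| = 9|t + 4| < ε whenever |t + 4| < δ.

δ = ε/9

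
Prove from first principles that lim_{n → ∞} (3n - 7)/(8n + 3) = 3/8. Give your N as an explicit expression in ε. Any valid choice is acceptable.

Suppose ε > 0. For n ≥ 1, |(3n - 7)/(8n + 3) − (3/8)| = |-65|/(8(8n + 3)) = 65/(8(8n + 3)).
Since 8n + 3 ≥ 8n for n ≥ 1, this is ≤ 65/(8·8n) = (65/64)/n.
So |(3n - 7)/(8n + 3) − (3/8)| < ε whenever n > (65/64)/ε.
Take N = (65/64)/ε. If n > N then |(3n - 7)/(8n + 3) − (3/8)| ≤ (65/64)/n < ε.

N = (65/64)/ε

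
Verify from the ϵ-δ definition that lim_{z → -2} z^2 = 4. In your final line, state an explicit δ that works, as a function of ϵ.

Let ϵ > 0. We seek δ > 0 with 0 < |z + 2| < δ ⇒ |z^2 − 4| < ϵ.
Factor: z^2 − 4 = (z + 2)(z - 2), so |z^2 − 4| = |z + 2|·|z - 2|.
Impose δ ≤ 2 so that |z| < 4; then |z - 2| ≤ 6.
Hence |z^2 − 4| ≤ 6|z + 2|, which is < ϵ once |z + 2| < ϵ/6.
Take δ = min(2, ϵ/6). If 0 < |z + 2| < δ then both bounds hold and |z^2 − 4| ≤ 6|z + 2| < 6·(ϵ/6) = ϵ.

δ = min(2, ϵ/6)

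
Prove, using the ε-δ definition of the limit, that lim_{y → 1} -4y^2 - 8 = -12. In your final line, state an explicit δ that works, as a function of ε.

Fix ε > 0. We want δ > 0 such that 0 < |y − 1| < δ implies |(-4y^2 - 8) + 12| < ε.
(-4y^2 - 8) + 12 = -4y^2 + 4 = (y − 1)(-4y - 4).
So |(-4y^2 - 8) + 12| = |y − 1|·|-4y - 4|.
Assume first that |y − 1| < 1, so |y| < 2. Then |-4y - 4| ≤ 4·2 + 4 = 12.
Hence |(-4y^2 - 8) + 12| ≤ 12|y − 1| < ε provided |y − 1| < ε/12.
Take δ = min(1, ε/12). Then 0 < |y − 1| < δ gives both |y − 1| < 1 and |y − 1| < ε/12, so |(-4y^2 - 8) + 12| < ε.

δ = min(1, ε/12)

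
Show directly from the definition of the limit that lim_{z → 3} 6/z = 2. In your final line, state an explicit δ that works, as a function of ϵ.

Fix ϵ > 0. We seek δ > 0 such that 0 < |z − 3| < δ implies |6/z − 2| < ϵ.
|6/z − 2| = 6·|3 − z|/(3·|z|) = 6|z − 3|/(3|z|).
Require δ ≤ 3/2 so that |z| > 3 − 3/2 = 3/2, hence 3|z| > 9/2.
Then |6/z − 2| < 6|z − 3|/(9/2), which is < ϵ when |z − 3| < (3/4)ϵ.
Take δ = min(3/2, (3/4)ϵ). Then 0 < |z − 3| < δ gives both |z − 3| < 3/2 and |z − 3| < (3/4)ϵ, so |6/z − 2| < ϵ.

δ = min(3/2, (3/4)ϵ)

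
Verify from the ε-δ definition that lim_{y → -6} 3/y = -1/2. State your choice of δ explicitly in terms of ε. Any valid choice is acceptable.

δ = min(3, 6ε)

Fix ε > 0. We seek δ > 0 such that 0 < |y + 6| < δ implies |3/y + 1/2| < ε.
|3/y + 1/2| = 3·|-6 − y|/(6·|y|) = 3|y + 6|/(6|y|).
Restrict δ ≤ 3. Then |y + 6| < 3 gives |y| > 3, so 6|y| > 18.
Then |3/y + 1/2| < 3|y + 6|/18, which is < ε when |y + 6| < 6ε.
Take δ = min(3, 6ε). Then 0 < |y + 6| < δ gives both |y + 6| < 3 and |y + 6| < 6ε, so |3/y + 1/2| < ε.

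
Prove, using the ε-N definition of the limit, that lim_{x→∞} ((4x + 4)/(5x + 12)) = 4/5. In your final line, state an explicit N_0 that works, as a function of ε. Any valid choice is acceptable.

Let ε > 0 be given. We seek N_0 > 0 such that x > N_0 implies |(4x + 4)/(5x + 12) − (4/5)| < ε.
(4x + 4)/(5x + 12) − (4/5) = (5(4x + 4) − 4(5x + 12)) / (5(5x + 12)) = -28/(5(5x + 12)).
For x > 0 we have 5x + 12 > 5x, so |(4x + 4)/(5x + 12) − (4/5)| = 28/(5(5x + 12)) < 28/(5·5x) = (28/25)/x.
Thus |(4x + 4)/(5x + 12) − (4/5)| < ε whenever x > (28/25)/ε.
Take N_0 = (28/25)/ε. If x > N_0 then |(4x + 4)/(5x + 12) − (4/5)| < (28/25)/x < ε.

N_0 = (28/25)/ε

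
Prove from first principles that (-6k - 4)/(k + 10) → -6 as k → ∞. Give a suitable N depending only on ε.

Let ε > 0 be given. For k ≥ 1, |(-6k - 4)/(k + 10) + 6| = |56|/((k + 10)) = 56/((k + 10)).
Since k + 10 ≥ k for k ≥ 1, this is ≤ 56/(k) = 56/k.
So |(-6k - 4)/(k + 10) + 6| < ε whenever k > 56/ε.
Take N = 56/ε. If k > N then |(-6k - 4)/(k + 10) + 6| ≤ 56/k < ε.

N = 56/ε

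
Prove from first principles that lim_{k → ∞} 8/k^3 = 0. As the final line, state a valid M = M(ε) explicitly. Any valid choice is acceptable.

M = (8/ε)^{1/3}

Suppose ε > 0. For k ≥ 1, |8/k^3 − 0| = 8/k^3.
8/k^3 < ε ⇔ k^3 > 8/ε ⇔ k > (8/ε)^{1/3}.
Take M = (8/ε)^{1/3}. Then k > M implies 8/k^3 < ε.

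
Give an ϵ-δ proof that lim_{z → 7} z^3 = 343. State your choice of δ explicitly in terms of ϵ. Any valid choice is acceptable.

δ = min(1, ϵ/169)

Let ϵ > 0 be given. We seek δ > 0 with 0 < |z − 7| < δ ⇒ |z^3 − 343| < ϵ.
Factor: z^3 − 343 = (z − 7)(z^2 + 7z + 49), so |z^3 − 343| = |z − 7|·|z^2 + 7z + 49|.
Restrict δ ≤ 1. Then |z − 7| < 1 gives |z| < 8, so by the triangle inequality |z^2 + 7z + 49| ≤ 8^2 + 7·8 + 49 = 169.
Hence |z^3 − 343| ≤ 169|z − 7|, which is < ϵ once |z − 7| < ϵ/169.
Take δ = min(1, ϵ/169). If 0 < |z − 7| < δ then both bounds hold and |z^3 − 343| ≤ 169|z − 7| < 169·(ϵ/169) = ϵ.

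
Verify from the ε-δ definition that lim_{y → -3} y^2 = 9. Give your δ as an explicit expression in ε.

Suppose ε > 0. We seek δ > 0 with 0 < |y + 3| < δ ⇒ |y^2 − 9| < ε.
Factor: y^2 − 9 = (y + 3)(y - 3), so |y^2 − 9| = |y + 3|·|y - 3|.
Impose δ ≤ 1 so that |y| < 4; then |y - 3| ≤ 7.
Hence |y^2 − 9| ≤ 7|y + 3|, which is < ε once |y + 3| < ε/7.
Take δ = min(1, ε/7). If 0 < |y + 3| < δ then both bounds hold and |y^2 − 9| ≤ 7|y + 3| < 7·(ε/7) = ε.

δ = min(1, ε/7)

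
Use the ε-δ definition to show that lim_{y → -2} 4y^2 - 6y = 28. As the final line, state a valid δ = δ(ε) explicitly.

Fix ε > 0. We want δ > 0 such that 0 < |y + 2| < δ implies |(4y^2 - 6y) − 28| < ε.
(4y^2 - 6y) − 28 = 4y^2 - 6y - 28 = (y + 2)(4y - 14).
So |(4y^2 - 6y) − 28| = |y + 2|·|4y - 14|.
Require δ ≤ 1. Then |y + 2| < 1 gives |y| < 3, and by the triangle inequality |4y - 14| ≤ 4·3 + 14 = 26.
Hence |(4y^2 - 6y) − 28| ≤ 26|y + 2| < ε provided |y + 2| < ε/26.
Choosing δ = min(1, ε/26) ensures both conditions, hence |(4y^2 - 6y) − 28| < ε.

δ = min(1, ε/26)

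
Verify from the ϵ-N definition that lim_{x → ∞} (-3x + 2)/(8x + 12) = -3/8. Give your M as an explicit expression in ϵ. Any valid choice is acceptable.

M = (13/16)/ϵ

Let ϵ > 0 be given. We seek M > 0 such that x > M implies |(-3x + 2)/(8x + 12) + 3/8| < ϵ.
(-3x + 2)/(8x + 12) + 3/8 = (8(-3x + 2) − (-3)(8x + 12)) / (8(8x + 12)) = 52/(8(8x + 12)).
For x > 0 we have 8x + 12 > 8x, so |(-3x + 2)/(8x + 12) + 3/8| = 52/(8(8x + 12)) < 52/(8·8x) = (13/16)/x.
Thus |(-3x + 2)/(8x + 12) + 3/8| < ϵ whenever x > (13/16)/ϵ.
Take M = (13/16)/ϵ. If x > M then |(-3x + 2)/(8x + 12) + 3/8| < (13/16)/x < ϵ.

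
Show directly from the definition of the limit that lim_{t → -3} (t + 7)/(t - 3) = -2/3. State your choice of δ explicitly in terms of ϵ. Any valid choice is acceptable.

Suppose ϵ > 0. We want δ > 0 with 0 < |t + 3| < δ ⇒ |(t + 7)/(t - 3) + 2/3| < ϵ.
Combining over a common denominator, (t + 7)/(t - 3) + 2/3 = [(t + 7)·(-6) − 4·(t - 3)] / [(-6)·(t - 3)] = -10(t + 3) / ((-6)(t - 3)).
So |(t + 7)/(t - 3) + 2/3| = 10|t + 3| / (6·|t − 3|).
Restrict δ ≤ 3. Then |t + 3| < 3 gives |t − 3| = |(t + 3) + (-6)| ≥ 6 − 3 = 3.
Hence |(t + 7)/(t - 3) + 2/3| < 10|t + 3|/(6·3) = (5/9)|t + 3|, which is < ϵ once |t + 3| < (9/5)ϵ.
Take δ = min(3, (9/5)ϵ). Then 0 < |t + 3| < δ forces both bounds, so |(t + 7)/(t - 3) + 2/3| < ϵ.

δ = min(3, (9/5)ϵ)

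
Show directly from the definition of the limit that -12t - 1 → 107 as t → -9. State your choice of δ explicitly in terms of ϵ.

Fix ϵ > 0. We need δ > 0 so that 0 < |t + 9| < δ implies |(-12t - 1) − 107| < ϵ.
|(-12t - 1) − 107| = |-12t - 108| = 12|t + 9|.
Thus it suffices that |t + 9| < ϵ/12.
Choosing δ = ϵ/12 gives |(-12t - 1) − 107| = 12|t + 9| < ϵ whenever |t + 9| < δ.

δ = ϵ/12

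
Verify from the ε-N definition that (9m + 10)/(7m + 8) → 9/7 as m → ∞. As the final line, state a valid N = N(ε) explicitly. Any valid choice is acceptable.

Let ε > 0. For m ≥ 1, |(9m + 10)/(7m + 8) − (9/7)| = |-2|/(7(7m + 8)) = 2/(7(7m + 8)).
Since 7m + 8 ≥ 7m for m ≥ 1, this is ≤ 2/(7·7m) = (2/49)/m.
So |(9m + 10)/(7m + 8) − (9/7)| < ε whenever m > (2/49)/ε.
Take N = (2/49)/ε. If m > N then |(9m + 10)/(7m + 8) − (9/7)| ≤ (2/49)/m < ε.

N = (2/49)/ε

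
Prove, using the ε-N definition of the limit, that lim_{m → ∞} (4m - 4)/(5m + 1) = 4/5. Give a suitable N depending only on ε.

N = (24/25)/ε

Let ε > 0. For m ≥ 1, |(4m - 4)/(5m + 1) − (4/5)| = |-24|/(5(5m + 1)) = 24/(5(5m + 1)).
Since 5m + 1 ≥ 5m for m ≥ 1, this is ≤ 24/(5·5m) = (24/25)/m.
So |(4m - 4)/(5m + 1) − (4/5)| < ε whenever m > (24/25)/ε.
Take N = (24/25)/ε. If m > N then |(4m - 4)/(5m + 1) − (4/5)| ≤ (24/25)/m < ε.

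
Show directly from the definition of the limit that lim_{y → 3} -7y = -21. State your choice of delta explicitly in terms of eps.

Fix eps > 0. We need delta > 0 so that 0 < |y − 3| < delta implies |(-7y) + 21| < eps.
|(-7y) + 21| = |-7y + 21| = 7|y − 3|.
Thus it suffices that |y − 3| < eps/7.
Take delta = eps/7. If 0 < |y − 3| < delta then |(-7y) + 21| = 7|y − 3| < 7·(eps/7) = eps.

delta = eps/7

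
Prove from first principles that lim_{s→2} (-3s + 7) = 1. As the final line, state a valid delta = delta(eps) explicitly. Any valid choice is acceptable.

delta = eps/3

Let eps > 0 be given. We need delta > 0 so that 0 < |s − 2| < delta implies |(-3s + 7) − 1| < eps.
|(-3s + 7) − 1| = |-3s + 6| = 3|s − 2|.
Thus it suffices that |s − 2| < eps/3.
Choosing delta = eps/3 gives |(-3s + 7) − 1| = 3|s − 2| < eps whenever |s − 2| < delta.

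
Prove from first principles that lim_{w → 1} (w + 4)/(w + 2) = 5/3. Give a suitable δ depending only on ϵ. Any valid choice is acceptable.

δ = min(3/2, (9/4)ϵ)

Let ϵ > 0. We want δ > 0 with 0 < |w − 1| < δ ⇒ |(w + 4)/(w + 2) − (5/3)| < ϵ.
Combining over a common denominator, (w + 4)/(w + 2) − (5/3) = [(w + 4)·3 − 5·(w + 2)] / [3·(w + 2)] = -2(w − 1) / (3(w + 2)).
So |(w + 4)/(w + 2) − (5/3)| = 2|w − 1| / (3·|w + 2|).
Require δ ≤ 3/2, so |w + 2| ≥ |3| − |w − 1| > 3 − 3/2 = 3/2.
Hence |(w + 4)/(w + 2) − (5/3)| < 2|w − 1|/(3·(3/2)) = (4/9)|w − 1|, which is < ϵ once |w − 1| < (9/4)ϵ.
Take δ = min(3/2, (9/4)ϵ). Then 0 < |w − 1| < δ forces both bounds, so |(w + 4)/(w + 2) − (5/3)| < ϵ.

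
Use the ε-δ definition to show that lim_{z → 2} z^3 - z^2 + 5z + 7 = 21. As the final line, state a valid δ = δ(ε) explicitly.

δ = min(1, ε/19)

Let ε > 0 be given. We want δ > 0 such that 0 < |z − 2| < δ implies |(z^3 - z^2 + 5z + 7) − 21| < ε.
(z^3 - z^2 + 5z + 7) − 21 = z^3 - z^2 + 5z - 14 = (z − 2)(z^2 + z + 7).
So |(z^3 - z^2 + 5z + 7) − 21| = |z − 2|·|z^2 + z + 7|.
Assume first that |z − 2| < 1, so |z| < 3. Then |z^2 + z + 7| ≤ 3^2 + 3 + 7 = 19.
Hence |(z^3 - z^2 + 5z + 7) − 21| ≤ 19|z − 2| < ε provided |z − 2| < ε/19.
Take δ = min(1, ε/19). Then 0 < |z − 2| < δ gives both |z − 2| < 1 and |z − 2| < ε/19, so |(z^3 - z^2 + 5z + 7) − 21| < ε.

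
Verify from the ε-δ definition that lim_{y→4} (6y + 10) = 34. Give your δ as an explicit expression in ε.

Let ε > 0. We need δ > 0 so that 0 < |y − 4| < δ implies |(6y + 10) − 34| < ε.
Since (6y + 10) − 34 = 6(y − 4), we have |(6y + 10) − 34| = 6|y − 4|.
So 6|y − 4| < ε exactly when |y − 4| < ε/6.
Choosing δ = ε/6 gives |(6y + 10) − 34| = 6|y − 4| < ε whenever |y − 4| < δ.

δ = ε/6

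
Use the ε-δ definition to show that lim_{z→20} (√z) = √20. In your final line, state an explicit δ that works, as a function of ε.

Let ε > 0 be given. We want δ > 0 such that 0 < |z − 20| < δ implies |√z − √20| < ε.
Rationalise: √z − √20 = (z − 20)/(√z + √20), so |√z − √20| = |z − 20|/(√z + √20).
Restrict δ ≤ 20 so that |z − 20| < 20 forces z > 0, and then √z + √20 > √20.
Hence |√z − √20| < |z − 20|/√20, which is < ε once |z − 20| < √20·ε.
Take δ = min(20, √20·ε). If 0 < |z − 20| < δ then z > 0 and |√z − √20| < |z − 20|/√20 < ε.

δ = min(20, √20·ε)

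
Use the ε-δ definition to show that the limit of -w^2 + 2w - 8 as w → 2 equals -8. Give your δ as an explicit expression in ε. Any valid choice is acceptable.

Let ε > 0. We want δ > 0 such that 0 < |w − 2| < δ implies |(-w^2 + 2w - 8) + 8| < ε.
(-w^2 + 2w - 8) + 8 = -w^2 + 2w = (w − 2)(-w).
So |(-w^2 + 2w - 8) + 8| = |w − 2|·|-w|.
Require δ ≤ 2. Then |w − 2| < 2 gives |w| < 4, and by the triangle inequality |-w| ≤ 4 = 4.
Hence |(-w^2 + 2w - 8) + 8| ≤ 4|w − 2| < ε provided |w − 2| < ε/4.
Take δ = min(2, ε/4). Then 0 < |w − 2| < δ gives both |w − 2| < 2 and |w − 2| < ε/4, so |(-w^2 + 2w - 8) + 8| < ε.

δ = min(2, ε/4)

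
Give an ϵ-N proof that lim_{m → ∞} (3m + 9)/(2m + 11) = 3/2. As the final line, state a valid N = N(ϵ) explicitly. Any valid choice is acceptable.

Suppose ϵ > 0. For m ≥ 1, |(3m + 9)/(2m + 11) − (3/2)| = |-15|/(2(2m + 11)) = 15/(2(2m + 11)).
Since 2m + 11 ≥ 2m for m ≥ 1, this is ≤ 15/(2·2m) = (15/4)/m.
So |(3m + 9)/(2m + 11) − (3/2)| < ϵ whenever m > (15/4)/ϵ.
Take N = (15/4)/ϵ. If m > N then |(3m + 9)/(2m + 11) − (3/2)| ≤ (15/4)/m < ϵ.

N = (15/4)/ϵ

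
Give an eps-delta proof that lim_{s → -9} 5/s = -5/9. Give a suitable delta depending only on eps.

Suppose eps > 0. We seek delta > 0 such that 0 < |s + 9| < delta implies |5/s + 5/9| < eps.
|5/s + 5/9| = 5·|-9 − s|/(9·|s|) = 5|s + 9|/(9|s|).
Restrict delta ≤ 9/2. Then |s + 9| < 9/2 gives |s| > 9/2, so 9|s| > 81/2.
Then |5/s + 5/9| < 5|s + 9|/(81/2), which is < eps when |s + 9| < (81/10)eps.
Take delta = min(9/2, (81/10)eps). Then 0 < |s + 9| < delta gives both |s + 9| < 9/2 and |s + 9| < (81/10)eps, so |5/s + 5/9| < eps.

delta = min(9/2, (81/10)eps)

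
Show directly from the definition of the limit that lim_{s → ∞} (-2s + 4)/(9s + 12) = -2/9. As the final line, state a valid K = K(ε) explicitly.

K = (20/27)/ε

Fix ε > 0. We seek K > 0 such that s > K implies |(-2s + 4)/(9s + 12) + 2/9| < ε.
(-2s + 4)/(9s + 12) + 2/9 = (9(-2s + 4) − (-2)(9s + 12)) / (9(9s + 12)) = 60/(9(9s + 12)).
For s > 0 we have 9s + 12 > 9s, so |(-2s + 4)/(9s + 12) + 2/9| = 60/(9(9s + 12)) < 60/(9·9s) = (20/27)/s.
Thus |(-2s + 4)/(9s + 12) + 2/9| < ε whenever s > (20/27)/ε.
Take K = (20/27)/ε. If s > K then |(-2s + 4)/(9s + 12) + 2/9| < (20/27)/s < ε.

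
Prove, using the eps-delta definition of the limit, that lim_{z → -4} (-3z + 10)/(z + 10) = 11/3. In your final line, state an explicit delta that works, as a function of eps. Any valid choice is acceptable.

delta = min(3, (9/20)eps)

Suppose eps > 0. We want delta > 0 with 0 < |z + 4| < delta ⇒ |(-3z + 10)/(z + 10) − (11/3)| < eps.
Combining over a common denominator, (-3z + 10)/(z + 10) − (11/3) = [(-3z + 10)·6 − 22·(z + 10)] / [6·(z + 10)] = -40(z + 4) / (6(z + 10)).
So |(-3z + 10)/(z + 10) − (11/3)| = 40|z + 4| / (6·|z + 10|).
Require delta ≤ 3, so |z + 10| ≥ |6| − |z + 4| > 6 − 3 = 3.
Hence |(-3z + 10)/(z + 10) − (11/3)| < 40|z + 4|/(6·3) = (20/9)|z + 4|, which is < eps once |z + 4| < (9/20)eps.
Take delta = min(3, (9/20)eps). Then 0 < |z + 4| < delta forces both bounds, so |(-3z + 10)/(z + 10) − (11/3)| < eps.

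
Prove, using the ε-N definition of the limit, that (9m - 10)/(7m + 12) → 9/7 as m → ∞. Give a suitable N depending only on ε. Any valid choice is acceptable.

N = (178/49)/ε

Let ε > 0 be given. For m ≥ 1, |(9m - 10)/(7m + 12) − (9/7)| = |-178|/(7(7m + 12)) = 178/(7(7m + 12)).
Since 7m + 12 ≥ 7m for m ≥ 1, this is ≤ 178/(7·7m) = (178/49)/m.
So |(9m - 10)/(7m + 12) − (9/7)| < ε whenever m > (178/49)/ε.
Take N = (178/49)/ε. If m > N then |(9m - 10)/(7m + 12) − (9/7)| ≤ (178/49)/m < ε.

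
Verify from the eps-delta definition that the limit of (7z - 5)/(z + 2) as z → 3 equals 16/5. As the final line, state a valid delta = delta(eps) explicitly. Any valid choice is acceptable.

Fix eps > 0. We want delta > 0 with 0 < |z − 3| < delta ⇒ |(7z - 5)/(z + 2) − (16/5)| < eps.
Combining over a common denominator, (7z - 5)/(z + 2) − (16/5) = [(7z - 5)·5 − 16·(z + 2)] / [5·(z + 2)] = 19(z − 3) / (5(z + 2)).
So |(7z - 5)/(z + 2) − (16/5)| = 19|z − 3| / (5·|z + 2|).
Restrict delta ≤ 5/2. Then |z − 3| < 5/2 gives |z + 2| = |(z − 3) + 5| ≥ 5 − 5/2 = 5/2.
Hence |(7z - 5)/(z + 2) − (16/5)| < 19|z − 3|/(5·(5/2)) = (38/25)|z − 3|, which is < eps once |z − 3| < (25/38)eps.
Take delta = min(5/2, (25/38)eps). Then 0 < |z − 3| < delta forces both bounds, so |(7z - 5)/(z + 2) − (16/5)| < eps.

delta = min(5/2, (25/38)eps)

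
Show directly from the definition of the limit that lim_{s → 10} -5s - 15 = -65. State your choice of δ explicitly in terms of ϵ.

δ = ϵ/5

Suppose ϵ > 0. We need δ > 0 so that 0 < |s − 10| < δ implies |(-5s - 15) + 65| < ϵ.
Since (-5s - 15) + 65 = -5(s − 10), we have |(-5s - 15) + 65| = 5|s − 10|.
So 5|s − 10| < ϵ exactly when |s − 10| < ϵ/5.
Choosing δ = ϵ/5 gives |(-5s - 15) + 65| = 5|s − 10| < ϵ whenever |s − 10| < δ.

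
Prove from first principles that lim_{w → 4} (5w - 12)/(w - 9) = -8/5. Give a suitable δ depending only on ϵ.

Let ϵ > 0 be given. We want δ > 0 with 0 < |w − 4| < δ ⇒ |(5w - 12)/(w - 9) + 8/5| < ϵ.
Combining over a common denominator, (5w - 12)/(w - 9) + 8/5 = [(5w - 12)·(-5) − 8·(w - 9)] / [(-5)·(w - 9)] = -33(w − 4) / ((-5)(w - 9)).
So |(5w - 12)/(w - 9) + 8/5| = 33|w − 4| / (5·|w − 9|).
Restrict δ ≤ 5/2. Then |w − 4| < 5/2 gives |w − 9| = |(w − 4) + (-5)| ≥ 5 − 5/2 = 5/2.
Hence |(5w - 12)/(w - 9) + 8/5| < 33|w − 4|/(5·(5/2)) = (66/25)|w − 4|, which is < ϵ once |w − 4| < (25/66)ϵ.
Take δ = min(5/2, (25/66)ϵ). Then 0 < |w − 4| < δ forces both bounds, so |(5w - 12)/(w - 9) + 8/5| < ϵ.

δ = min(5/2, (25/66)ϵ)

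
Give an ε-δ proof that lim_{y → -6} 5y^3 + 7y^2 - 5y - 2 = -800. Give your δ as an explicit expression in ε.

Let ε > 0 be given. We want δ > 0 such that 0 < |y + 6| < δ implies |(5y^3 + 7y^2 - 5y - 2) + 800| < ε.
(5y^3 + 7y^2 - 5y - 2) + 800 = 5y^3 + 7y^2 - 5y + 798 = (y + 6)(5y^2 - 23y + 133).
So |(5y^3 + 7y^2 - 5y - 2) + 800| = |y + 6|·|5y^2 - 23y + 133|.
Require δ ≤ 2. Then |y + 6| < 2 gives |y| < 8, and by the triangle inequality |5y^2 - 23y + 133| ≤ 5·8^2 + 23·8 + 133 = 637.
Hence |(5y^3 + 7y^2 - 5y - 2) + 800| ≤ 637|y + 6| < ε provided |y + 6| < ε/637.
Choosing δ = min(2, ε/637) ensures both conditions, hence |(5y^3 + 7y^2 - 5y - 2) + 800| < ε.

δ = min(2, ε/637)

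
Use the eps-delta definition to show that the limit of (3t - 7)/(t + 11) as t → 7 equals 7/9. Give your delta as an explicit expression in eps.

delta = min(9, (81/20)eps)

Fix eps > 0. We want delta > 0 with 0 < |t − 7| < delta ⇒ |(3t - 7)/(t + 11) − (7/9)| < eps.
Combining over a common denominator, (3t - 7)/(t + 11) − (7/9) = [(3t - 7)·18 − 14·(t + 11)] / [18·(t + 11)] = 40(t − 7) / (18(t + 11)).
So |(3t - 7)/(t + 11) − (7/9)| = 40|t − 7| / (18·|t + 11|).
Restrict delta ≤ 9. Then |t − 7| < 9 gives |t + 11| = |(t − 7) + 18| ≥ 18 − 9 = 9.
Hence |(3t - 7)/(t + 11) − (7/9)| < 40|t − 7|/(18·9) = (20/81)|t − 7|, which is < eps once |t − 7| < (81/20)eps.
Take delta = min(9, (81/20)eps). Then 0 < |t − 7| < delta forces both bounds, so |(3t - 7)/(t + 11) − (7/9)| < eps.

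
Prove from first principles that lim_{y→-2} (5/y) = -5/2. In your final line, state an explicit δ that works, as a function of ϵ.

δ = min(1, (2/5)ϵ)

Let ϵ > 0 be given. We seek δ > 0 such that 0 < |y + 2| < δ implies |5/y + 5/2| < ϵ.
|5/y + 5/2| = 5·|-2 − y|/(2·|y|) = 5|y + 2|/(2|y|).
Require δ ≤ 1 so that |y| > 2 − 1 = 1, hence 2|y| > 2.
Then |5/y + 5/2| < 5|y + 2|/2, which is < ϵ when |y + 2| < (2/5)ϵ.
Take δ = min(1, (2/5)ϵ). Then 0 < |y + 2| < δ gives both |y + 2| < 1 and |y + 2| < (2/5)ϵ, so |5/y + 5/2| < ϵ.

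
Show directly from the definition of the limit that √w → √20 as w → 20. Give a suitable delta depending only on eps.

delta = min(20, √20·eps)

Suppose eps > 0. We want delta > 0 such that 0 < |w − 20| < delta implies |√w − √20| < eps.
Rationalise: √w − √20 = (w − 20)/(√w + √20), so |√w − √20| = |w − 20|/(√w + √20).
Restrict delta ≤ 20 so that |w − 20| < 20 forces w > 0, and then √w + √20 > √20.
Hence |√w − √20| < |w − 20|/√20, which is < eps once |w − 20| < √20·eps.
Take delta = min(20, √20·eps). If 0 < |w − 20| < delta then w > 0 and |√w − √20| < |w − 20|/√20 < eps.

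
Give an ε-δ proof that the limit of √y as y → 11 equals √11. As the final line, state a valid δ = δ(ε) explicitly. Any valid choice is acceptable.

δ = min(11, √11·ε)

Let ε > 0. We want δ > 0 such that 0 < |y − 11| < δ implies |√y − √11| < ε.
Multiplying by the conjugate, |√y − √11| = |y − 11|/(√y + √11).
Restrict δ ≤ 11 so that |y − 11| < 11 forces y > 0, and then √y + √11 > √11.
Hence |√y − √11| < |y − 11|/√11, which is < ε once |y − 11| < √11·ε.
Take δ = min(11, √11·ε). If 0 < |y − 11| < δ then y > 0 and |√y − √11| < |y − 11|/√11 < ε.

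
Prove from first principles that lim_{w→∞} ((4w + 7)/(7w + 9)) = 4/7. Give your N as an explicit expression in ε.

N = (13/49)/ε

Let ε > 0 be given. We seek N > 0 such that w > N implies |(4w + 7)/(7w + 9) − (4/7)| < ε.
(4w + 7)/(7w + 9) − (4/7) = (7(4w + 7) − 4(7w + 9)) / (7(7w + 9)) = 13/(7(7w + 9)).
For w > 0 we have 7w + 9 > 7w, so |(4w + 7)/(7w + 9) − (4/7)| = 13/(7(7w + 9)) < 13/(7·7w) = (13/49)/w.
Thus |(4w + 7)/(7w + 9) − (4/7)| < ε whenever w > (13/49)/ε.
Take N = (13/49)/ε. If w > N then |(4w + 7)/(7w + 9) − (4/7)| < (13/49)/w < ε.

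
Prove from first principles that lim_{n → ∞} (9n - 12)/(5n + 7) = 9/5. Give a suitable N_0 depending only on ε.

Let ε > 0. For n ≥ 1, |(9n - 12)/(5n + 7) − (9/5)| = |-123|/(5(5n + 7)) = 123/(5(5n + 7)).
Since 5n + 7 ≥ 5n for n ≥ 1, this is ≤ 123/(5·5n) = (123/25)/n.
So |(9n - 12)/(5n + 7) − (9/5)| < ε whenever n > (123/25)/ε.
Take N_0 = (123/25)/ε. If n > N_0 then |(9n - 12)/(5n + 7) − (9/5)| ≤ (123/25)/n < ε.

N_0 = (123/25)/ε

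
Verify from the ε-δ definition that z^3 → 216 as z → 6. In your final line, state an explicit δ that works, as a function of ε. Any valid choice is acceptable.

δ = min(1, ε/127)

Let ε > 0. We seek δ > 0 with 0 < |z − 6| < δ ⇒ |z^3 − 216| < ε.
Factor: z^3 − 216 = (z − 6)(z^2 + 6z + 36), so |z^3 − 216| = |z − 6|·|z^2 + 6z + 36|.
Restrict δ ≤ 1. Then |z − 6| < 1 gives |z| < 7, so by the triangle inequality |z^2 + 6z + 36| ≤ 7^2 + 6·7 + 36 = 127.
Hence |z^3 − 216| ≤ 127|z − 6|, which is < ε once |z − 6| < ε/127.
Take δ = min(1, ε/127). If 0 < |z − 6| < δ then both bounds hold and |z^3 − 216| ≤ 127|z − 6| < 127·(ε/127) = ε.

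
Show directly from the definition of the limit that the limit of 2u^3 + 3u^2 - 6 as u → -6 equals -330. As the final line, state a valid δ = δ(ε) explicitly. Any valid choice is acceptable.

δ = min(1, ε/215)

Let ε > 0. We want δ > 0 such that 0 < |u + 6| < δ implies |(2u^3 + 3u^2 - 6) + 330| < ε.
(2u^3 + 3u^2 - 6) + 330 = 2u^3 + 3u^2 + 324 = (u + 6)(2u^2 - 9u + 54).
So |(2u^3 + 3u^2 - 6) + 330| = |u + 6|·|2u^2 - 9u + 54|.
Assume first that |u + 6| < 1, so |u| < 7. Then |2u^2 - 9u + 54| ≤ 2·7^2 + 9·7 + 54 = 215.
Hence |(2u^3 + 3u^2 - 6) + 330| ≤ 215|u + 6| < ε provided |u + 6| < ε/215.
Choosing δ = min(1, ε/215) ensures both conditions, hence |(2u^3 + 3u^2 - 6) + 330| < ε.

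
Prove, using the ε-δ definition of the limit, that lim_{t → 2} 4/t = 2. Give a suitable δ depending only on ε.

δ = min(1, (1/2)ε)

Let ε > 0. We seek δ > 0 such that 0 < |t − 2| < δ implies |4/t − 2| < ε.
|4/t − 2| = 4·|2 − t|/(2·|t|) = 4|t − 2|/(2|t|).
Require δ ≤ 1 so that |t| > 2 − 1 = 1, hence 2|t| > 2.
Then |4/t − 2| < 4|t − 2|/2, which is < ε when |t − 2| < (1/2)ε.
Take δ = min(1, (1/2)ε). Then 0 < |t − 2| < δ gives both |t − 2| < 1 and |t − 2| < (1/2)ε, so |4/t − 2| < ε.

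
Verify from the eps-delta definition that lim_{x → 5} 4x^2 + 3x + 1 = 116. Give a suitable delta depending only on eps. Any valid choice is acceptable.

Suppose eps > 0. We want delta > 0 such that 0 < |x − 5| < delta implies |(4x^2 + 3x + 1) − 116| < eps.
(4x^2 + 3x + 1) − 116 = 4x^2 + 3x - 115 = (x − 5)(4x + 23).
So |(4x^2 + 3x + 1) − 116| = |x − 5|·|4x + 23|.
Assume first that |x − 5| < 1, so |x| < 6. Then |4x + 23| ≤ 4·6 + 23 = 47.
Hence |(4x^2 + 3x + 1) − 116| ≤ 47|x − 5| < eps provided |x − 5| < eps/47.
Take delta = min(1, eps/47). Then 0 < |x − 5| < delta gives both |x − 5| < 1 and |x − 5| < eps/47, so |(4x^2 + 3x + 1) − 116| < eps.

delta = min(1, eps/47)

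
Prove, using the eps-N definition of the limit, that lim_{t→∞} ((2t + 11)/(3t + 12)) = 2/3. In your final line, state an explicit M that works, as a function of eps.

Let eps > 0 be given. We seek M > 0 such that t > M implies |(2t + 11)/(3t + 12) − (2/3)| < eps.
(2t + 11)/(3t + 12) − (2/3) = (3(2t + 11) − 2(3t + 12)) / (3(3t + 12)) = 9/(3(3t + 12)).
For t > 0 we have 3t + 12 > 3t, so |(2t + 11)/(3t + 12) − (2/3)| = 9/(3(3t + 12)) < 9/(3·3t) = 1/t.
Thus |(2t + 11)/(3t + 12) − (2/3)| < eps whenever t > 1/eps.
Take M = 1/eps. If t > M then |(2t + 11)/(3t + 12) − (2/3)| < 1/t < eps.

M = 1/eps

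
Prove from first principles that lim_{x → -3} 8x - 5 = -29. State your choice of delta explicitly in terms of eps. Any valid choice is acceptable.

Let eps > 0. We need delta > 0 so that 0 < |x + 3| < delta implies |(8x - 5) + 29| < eps.
Since (8x - 5) + 29 = 8(x + 3), we have |(8x - 5) + 29| = 8|x + 3|.
So 8|x + 3| < eps exactly when |x + 3| < eps/8.
Take delta = eps/8. If 0 < |x + 3| < delta then |(8x - 5) + 29| = 8|x + 3| < 8·(eps/8) = eps.

delta = eps/8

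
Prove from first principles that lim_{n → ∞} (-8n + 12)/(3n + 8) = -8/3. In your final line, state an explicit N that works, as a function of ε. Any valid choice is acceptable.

N = (100/9)/ε

Suppose ε > 0. For n ≥ 1, |(-8n + 12)/(3n + 8) + 8/3| = |100|/(3(3n + 8)) = 100/(3(3n + 8)).
Since 3n + 8 ≥ 3n for n ≥ 1, this is ≤ 100/(3·3n) = (100/9)/n.
So |(-8n + 12)/(3n + 8) + 8/3| < ε whenever n > (100/9)/ε.
Take N = (100/9)/ε. If n > N then |(-8n + 12)/(3n + 8) + 8/3| ≤ (100/9)/n < ε.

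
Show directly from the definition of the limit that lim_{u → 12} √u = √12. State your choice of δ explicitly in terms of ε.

δ = min(12, √12·ε)

Suppose ε > 0. We want δ > 0 such that 0 < |u − 12| < δ implies |√u − √12| < ε.
Rationalise: √u − √12 = (u − 12)/(√u + √12), so |√u − √12| = |u − 12|/(√u + √12).
Restrict δ ≤ 12 so that |u − 12| < 12 forces u > 0, and then √u + √12 > √12.
Hence |√u − √12| < |u − 12|/√12, which is < ε once |u − 12| < √12·ε.
Take δ = min(12, √12·ε). If 0 < |u − 12| < δ then u > 0 and |√u − √12| < |u − 12|/√12 < ε.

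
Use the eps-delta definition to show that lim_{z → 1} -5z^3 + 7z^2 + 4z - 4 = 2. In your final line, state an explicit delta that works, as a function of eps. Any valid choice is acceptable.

Fix eps > 0. We want delta > 0 such that 0 < |z − 1| < delta implies |(-5z^3 + 7z^2 + 4z - 4) − 2| < eps.
(-5z^3 + 7z^2 + 4z - 4) − 2 = -5z^3 + 7z^2 + 4z - 6 = (z − 1)(-5z^2 + 2z + 6).
So |(-5z^3 + 7z^2 + 4z - 4) − 2| = |z − 1|·|-5z^2 + 2z + 6|.
Assume first that |z − 1| < 1, so |z| < 2. Then |-5z^2 + 2z + 6| ≤ 5·2^2 + 2·2 + 6 = 30.
Hence |(-5z^3 + 7z^2 + 4z - 4) − 2| ≤ 30|z − 1| < eps provided |z − 1| < eps/30.
Take delta = min(1, eps/30). Then 0 < |z − 1| < delta gives both |z − 1| < 1 and |z − 1| < eps/30, so |(-5z^3 + 7z^2 + 4z - 4) − 2| < eps.

delta = min(1, eps/30)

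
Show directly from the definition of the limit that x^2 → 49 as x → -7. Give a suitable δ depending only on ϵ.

Fix ϵ > 0. We seek δ > 0 with 0 < |x + 7| < δ ⇒ |x^2 − 49| < ϵ.
Factor: x^2 − 49 = (x + 7)(x - 7), so |x^2 − 49| = |x + 7|·|x - 7|.
Restrict δ ≤ 1. Then |x + 7| < 1 gives |x| < 8, so by the triangle inequality |x - 7| ≤ 8 + 7 = 15.
Hence |x^2 − 49| ≤ 15|x + 7|, which is < ϵ once |x + 7| < ϵ/15.
Take δ = min(1, ϵ/15). If 0 < |x + 7| < δ then both bounds hold and |x^2 − 49| ≤ 15|x + 7| < 15·(ϵ/15) = ϵ.

δ = min(1, ϵ/15)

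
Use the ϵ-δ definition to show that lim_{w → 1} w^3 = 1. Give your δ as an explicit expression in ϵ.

δ = min(1, ϵ/7)

Let ϵ > 0. We seek δ > 0 with 0 < |w − 1| < δ ⇒ |w^3 − 1| < ϵ.
Factor: w^3 − 1 = (w − 1)(w^2 + w + 1), so |w^3 − 1| = |w − 1|·|w^2 + w + 1|.
Impose δ ≤ 1 so that |w| < 2; then |w^2 + w + 1| ≤ 7.
Hence |w^3 − 1| ≤ 7|w − 1|, which is < ϵ once |w − 1| < ϵ/7.
Take δ = min(1, ϵ/7). If 0 < |w − 1| < δ then both bounds hold and |w^3 − 1| ≤ 7|w − 1| < 7·(ϵ/7) = ϵ.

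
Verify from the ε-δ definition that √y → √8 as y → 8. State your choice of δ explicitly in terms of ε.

δ = min(8, √8·ε)

Suppose ε > 0. We want δ > 0 such that 0 < |y − 8| < δ implies |√y − √8| < ε.
Rationalise: √y − √8 = (y − 8)/(√y + √8), so |√y − √8| = |y − 8|/(√y + √8).
Restrict δ ≤ 8 so that |y − 8| < 8 forces y > 0, and then √y + √8 > √8.
Hence |√y − √8| < |y − 8|/√8, which is < ε once |y − 8| < √8·ε.
Take δ = min(8, √8·ε). If 0 < |y − 8| < δ then y > 0 and |√y − √8| < |y − 8|/√8 < ε.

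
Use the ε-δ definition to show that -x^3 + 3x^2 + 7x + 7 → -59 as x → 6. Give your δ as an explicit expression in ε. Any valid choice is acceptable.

Suppose ε > 0. We want δ > 0 such that 0 < |x − 6| < δ implies |(-x^3 + 3x^2 + 7x + 7) + 59| < ε.
(-x^3 + 3x^2 + 7x + 7) + 59 = -x^3 + 3x^2 + 7x + 66 = (x − 6)(-x^2 - 3x - 11).
So |(-x^3 + 3x^2 + 7x + 7) + 59| = |x − 6|·|-x^2 - 3x - 11|.
Require δ ≤ 2. Then |x − 6| < 2 gives |x| < 8, and by the triangle inequality |-x^2 - 3x - 11| ≤ 8^2 + 3·8 + 11 = 99.
Hence |(-x^3 + 3x^2 + 7x + 7) + 59| ≤ 99|x − 6| < ε provided |x − 6| < ε/99.
Take δ = min(2, ε/99). Then 0 < |x − 6| < δ gives both |x − 6| < 2 and |x − 6| < ε/99, so |(-x^3 + 3x^2 + 7x + 7) + 59| < ε.

δ = min(2, ε/99)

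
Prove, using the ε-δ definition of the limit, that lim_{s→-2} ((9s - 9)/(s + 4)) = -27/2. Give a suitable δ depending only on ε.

Fix ε > 0. We want δ > 0 with 0 < |s + 2| < δ ⇒ |(9s - 9)/(s + 4) + 27/2| < ε.
Combining over a common denominator, (9s - 9)/(s + 4) + 27/2 = [(9s - 9)·2 − (-27)·(s + 4)] / [2·(s + 4)] = 45(s + 2) / (2(s + 4)).
So |(9s - 9)/(s + 4) + 27/2| = 45|s + 2| / (2·|s + 4|).
Restrict δ ≤ 1. Then |s + 2| < 1 gives |s + 4| = |(s + 2) + 2| ≥ 2 − 1 = 1.
Hence |(9s - 9)/(s + 4) + 27/2| < 45|s + 2|/(2·1) = (45/2)|s + 2|, which is < ε once |s + 2| < (2/45)ε.
Take δ = min(1, (2/45)ε). Then 0 < |s + 2| < δ forces both bounds, so |(9s - 9)/(s + 4) + 27/2| < ε.

δ = min(1, (2/45)ε)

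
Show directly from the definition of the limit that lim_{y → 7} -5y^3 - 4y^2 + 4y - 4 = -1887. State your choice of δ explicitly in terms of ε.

δ = min(1, ε/901)

Let ε > 0. We want δ > 0 such that 0 < |y − 7| < δ implies |(-5y^3 - 4y^2 + 4y - 4) + 1887| < ε.
(-5y^3 - 4y^2 + 4y - 4) + 1887 = -5y^3 - 4y^2 + 4y + 1883 = (y − 7)(-5y^2 - 39y - 269).
So |(-5y^3 - 4y^2 + 4y - 4) + 1887| = |y − 7|·|-5y^2 - 39y - 269|.
Require δ ≤ 1. Then |y − 7| < 1 gives |y| < 8, and by the triangle inequality |-5y^2 - 39y - 269| ≤ 5·8^2 + 39·8 + 269 = 901.
Hence |(-5y^3 - 4y^2 + 4y - 4) + 1887| ≤ 901|y − 7| < ε provided |y − 7| < ε/901.
Take δ = min(1, ε/901). Then 0 < |y − 7| < δ gives both |y − 7| < 1 and |y − 7| < ε/901, so |(-5y^3 - 4y^2 + 4y - 4) + 1887| < ε.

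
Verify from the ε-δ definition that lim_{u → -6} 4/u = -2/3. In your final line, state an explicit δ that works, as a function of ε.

Suppose ε > 0. We seek δ > 0 such that 0 < |u + 6| < δ implies |4/u + 2/3| < ε.
|4/u + 2/3| = 4·|-6 − u|/(6·|u|) = 4|u + 6|/(6|u|).
Restrict δ ≤ 3. Then |u + 6| < 3 gives |u| > 3, so 6|u| > 18.
Then |4/u + 2/3| < 4|u + 6|/18, which is < ε when |u + 6| < (9/2)ε.
Take δ = min(3, (9/2)ε). Then 0 < |u + 6| < δ gives both |u + 6| < 3 and |u + 6| < (9/2)ε, so |4/u + 2/3| < ε.

δ = min(3, (9/2)ε)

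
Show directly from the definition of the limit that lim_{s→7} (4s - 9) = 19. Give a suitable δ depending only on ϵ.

Suppose ϵ > 0. We need δ > 0 so that 0 < |s − 7| < δ implies |(4s - 9) − 19| < ϵ.
Since (4s - 9) − 19 = 4(s − 7), we have |(4s - 9) − 19| = 4|s − 7|.
Thus it suffices that |s − 7| < ϵ/4.
Take δ = ϵ/4. If 0 < |s − 7| < δ then |(4s - 9) − 19| = 4|s − 7| < 4·(ϵ/4) = ϵ.

δ = ϵ/4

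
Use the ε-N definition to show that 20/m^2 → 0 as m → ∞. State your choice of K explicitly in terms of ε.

Let ε > 0. For m ≥ 1, |20/m^2 − 0| = 20/m^2.
20/m^2 < ε ⇔ m^2 > 20/ε ⇔ m > (20/ε)^{1/2}.
Take K = (20/ε)^{1/2}. Then m > K implies 20/m^2 < ε.

K = (20/ε)^{1/2}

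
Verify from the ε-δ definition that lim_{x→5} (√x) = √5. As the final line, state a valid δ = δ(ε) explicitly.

δ = min(5, √5·ε)

Let ε > 0 be given. We want δ > 0 such that 0 < |x − 5| < δ implies |√x − √5| < ε.
Multiplying by the conjugate, |√x − √5| = |x − 5|/(√x + √5).
Restrict δ ≤ 5 so that |x − 5| < 5 forces x > 0, and then √x + √5 > √5.
Hence |√x − √5| < |x − 5|/√5, which is < ε once |x − 5| < √5·ε.
Take δ = min(5, √5·ε). If 0 < |x − 5| < δ then x > 0 and |√x − √5| < |x − 5|/√5 < ε.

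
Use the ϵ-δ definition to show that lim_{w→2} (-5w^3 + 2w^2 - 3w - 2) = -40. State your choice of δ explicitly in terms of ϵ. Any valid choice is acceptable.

δ = min(1, ϵ/88)

Fix ϵ > 0. We want δ > 0 such that 0 < |w − 2| < δ implies |(-5w^3 + 2w^2 - 3w - 2) + 40| < ϵ.
(-5w^3 + 2w^2 - 3w - 2) + 40 = -5w^3 + 2w^2 - 3w + 38 = (w − 2)(-5w^2 - 8w - 19).
So |(-5w^3 + 2w^2 - 3w - 2) + 40| = |w − 2|·|-5w^2 - 8w - 19|.
Assume first that |w − 2| < 1, so |w| < 3. Then |-5w^2 - 8w - 19| ≤ 5·3^2 + 8·3 + 19 = 88.
Hence |(-5w^3 + 2w^2 - 3w - 2) + 40| ≤ 88|w − 2| < ϵ provided |w − 2| < ϵ/88.
Take δ = min(1, ϵ/88). Then 0 < |w − 2| < δ gives both |w − 2| < 1 and |w − 2| < ϵ/88, so |(-5w^3 + 2w^2 - 3w - 2) + 40| < ϵ.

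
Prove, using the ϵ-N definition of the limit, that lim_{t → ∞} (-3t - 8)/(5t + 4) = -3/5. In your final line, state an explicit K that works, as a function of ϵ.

Let ϵ > 0. We seek K > 0 such that t > K implies |(-3t - 8)/(5t + 4) + 3/5| < ϵ.
(-3t - 8)/(5t + 4) + 3/5 = (5(-3t - 8) − (-3)(5t + 4)) / (5(5t + 4)) = -28/(5(5t + 4)).
For t > 0 we have 5t + 4 > 5t, so |(-3t - 8)/(5t + 4) + 3/5| = 28/(5(5t + 4)) < 28/(5·5t) = (28/25)/t.
Thus |(-3t - 8)/(5t + 4) + 3/5| < ϵ whenever t > (28/25)/ϵ.
Take K = (28/25)/ϵ. If t > K then |(-3t - 8)/(5t + 4) + 3/5| < (28/25)/t < ϵ.

K = (28/25)/ϵ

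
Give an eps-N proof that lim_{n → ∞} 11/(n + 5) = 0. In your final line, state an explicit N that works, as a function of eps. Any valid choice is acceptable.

Let eps > 0 be given. For n ≥ 1, |11/(n + 5) − 0| = 11/(n + 5) ≤ 11/n.
We need 11/n < eps, i.e. n > 11/eps.
Take N = 11/eps. If n > N then |11/(n + 5)| ≤ 11/n < eps.

N = 11/eps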